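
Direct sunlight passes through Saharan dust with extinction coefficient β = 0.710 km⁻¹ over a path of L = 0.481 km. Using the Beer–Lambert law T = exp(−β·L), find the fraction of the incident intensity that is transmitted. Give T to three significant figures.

0.711

τ = β·L = 0.710 × 0.481 = 0.3415.
T = exp(−0.3415) = 0.7107.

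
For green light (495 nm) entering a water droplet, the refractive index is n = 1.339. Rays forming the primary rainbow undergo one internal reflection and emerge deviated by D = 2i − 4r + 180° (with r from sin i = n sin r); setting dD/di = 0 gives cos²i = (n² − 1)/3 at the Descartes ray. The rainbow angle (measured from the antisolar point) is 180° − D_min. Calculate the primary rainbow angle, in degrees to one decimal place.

41.2°

cos²i = (1.79292 − 1)/3 = 0.26431; i = arccos(0.51411) = 59.062°.
sin r = sin 59.062°/1.339 = 0.64057; r = 39.834°.
D_min = 2·59.062° − 4·39.834° + 180° = 138.786°.
Rainbow angle = 180° − D_min = 41.214°.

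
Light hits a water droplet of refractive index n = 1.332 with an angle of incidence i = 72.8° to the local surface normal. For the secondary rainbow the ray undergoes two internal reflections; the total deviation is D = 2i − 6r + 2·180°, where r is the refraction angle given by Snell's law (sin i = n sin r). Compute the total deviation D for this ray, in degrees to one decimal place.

sin r = sin 72.8° / 1.332 = 0.9553/1.332 = 0.7172; r = 45.82°.
D = 2·72.8° − 6·45.82° + 2·180° = 145.60° − 274.93° + 360° = 230.67°.

230.7°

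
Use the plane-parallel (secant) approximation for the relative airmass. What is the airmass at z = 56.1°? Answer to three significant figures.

X = sec z = 1/cos 56.1° = 1/0.5577 = 1.7929.

1.79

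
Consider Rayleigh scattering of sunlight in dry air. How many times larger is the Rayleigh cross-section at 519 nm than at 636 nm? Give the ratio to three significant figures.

2.26

Rayleigh scattering ∝ λ⁻⁴, so the ratio of coefficients is the inverse fourth power of the wavelength ratio.
σ(519)/σ(636) = (636/519)⁴ = (1.2254)⁴ = 2.255.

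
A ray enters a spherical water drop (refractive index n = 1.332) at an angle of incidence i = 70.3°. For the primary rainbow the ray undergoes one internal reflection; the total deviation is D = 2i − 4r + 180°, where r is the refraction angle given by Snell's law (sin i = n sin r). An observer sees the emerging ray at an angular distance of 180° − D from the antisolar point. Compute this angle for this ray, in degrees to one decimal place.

sin r = sin 70.3° / 1.332 = 0.9415/1.332 = 0.7068; r = 44.98°.
D = 2·70.3° − 4·44.98° + 180° = 140.60° − 179.90° + 180° = 140.70°.
Angle from antisolar point = 180° − D = 39.30°.

39.3°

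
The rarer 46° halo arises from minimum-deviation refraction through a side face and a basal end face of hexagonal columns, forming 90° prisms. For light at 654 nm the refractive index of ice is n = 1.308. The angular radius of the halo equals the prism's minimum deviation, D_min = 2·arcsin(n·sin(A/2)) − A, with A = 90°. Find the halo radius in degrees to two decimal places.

45.31°

n·sin(A/2) = 1.308 × sin 45° = 1.308 × 0.7071 = 0.9249.
D_min = 2·arcsin(0.9249) − 90° = 2 × 67.653° − 90° = 45.305°.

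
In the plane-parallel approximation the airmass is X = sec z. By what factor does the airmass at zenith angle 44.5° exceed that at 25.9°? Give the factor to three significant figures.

1.26

X(44.5°)/X(25.9°) = sec 44.5° / sec 25.9° = cos 25.9° / cos 44.5° = 0.8996/0.7133 = 1.2612.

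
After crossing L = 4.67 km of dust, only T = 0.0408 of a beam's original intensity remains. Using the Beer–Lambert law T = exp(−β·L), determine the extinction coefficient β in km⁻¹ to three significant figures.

0.685 km⁻¹

Beer–Lambert: T = exp(−βL) ⇒ β = −ln(T)/L = −ln(0.0408)/4.67 = 3.1991/4.67 = 0.685 km⁻¹.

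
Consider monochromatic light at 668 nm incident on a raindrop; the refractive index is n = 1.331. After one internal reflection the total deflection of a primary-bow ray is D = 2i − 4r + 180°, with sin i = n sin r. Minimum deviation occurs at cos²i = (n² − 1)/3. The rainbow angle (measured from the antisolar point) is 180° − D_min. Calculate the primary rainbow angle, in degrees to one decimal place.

cos²i = (1.77156 − 1)/3 = 0.25719; i = arccos(0.50714) = 59.527°.
sin r = sin 59.527°/1.331 = 0.64753; r = 40.356°.
D_min = 2·59.527° − 4·40.356° + 180° = 137.630°.
Rainbow angle = 180° − D_min = 42.370°.

42.4°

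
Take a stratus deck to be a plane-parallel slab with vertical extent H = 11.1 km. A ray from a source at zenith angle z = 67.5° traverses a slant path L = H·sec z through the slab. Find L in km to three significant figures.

29.0 km

sec z = 1/cos 67.5° = 2.6131.
L = 11.1 × 2.6131 = 29.006 km.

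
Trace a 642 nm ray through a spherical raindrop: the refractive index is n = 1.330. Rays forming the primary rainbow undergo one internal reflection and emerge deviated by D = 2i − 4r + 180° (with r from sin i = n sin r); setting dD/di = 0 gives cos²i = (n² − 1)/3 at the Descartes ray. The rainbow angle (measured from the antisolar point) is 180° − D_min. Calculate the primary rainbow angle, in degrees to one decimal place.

cos²i = (1.76890 − 1)/3 = 0.25630; i = arccos(0.50626) = 59.585°.
sin r = sin 59.585°/1.330 = 0.64841; r = 40.422°.
D_min = 2·59.585° − 4·40.422° + 180° = 137.484°.
Rainbow angle = 180° − D_min = 42.516°.

42.5°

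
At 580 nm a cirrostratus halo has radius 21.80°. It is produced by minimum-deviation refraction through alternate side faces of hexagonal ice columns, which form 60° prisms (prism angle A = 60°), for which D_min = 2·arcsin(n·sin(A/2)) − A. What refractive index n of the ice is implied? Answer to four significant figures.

1.309

Rearranging: n = sin((D_min + A)/2) / sin(A/2).
(D_min + A)/2 = (21.80° + 60°)/2 = 40.900°.
n = sin 40.900° / sin 30° = 0.6547 / 0.5000 = 1.3095.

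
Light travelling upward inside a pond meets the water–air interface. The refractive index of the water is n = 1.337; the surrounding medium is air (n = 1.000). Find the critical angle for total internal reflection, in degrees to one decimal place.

48.4°

sin θ_c = n_air / n = 1.000 / 1.337 = 0.7479.
θ_c = arcsin(0.7479) = 48.41°.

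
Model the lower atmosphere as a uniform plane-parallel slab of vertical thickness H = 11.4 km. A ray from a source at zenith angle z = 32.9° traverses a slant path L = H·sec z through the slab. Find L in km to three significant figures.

13.6 km

sec z = 1/cos 32.9° = 1.1910.
L = 11.4 × 1.1910 = 13.578 km.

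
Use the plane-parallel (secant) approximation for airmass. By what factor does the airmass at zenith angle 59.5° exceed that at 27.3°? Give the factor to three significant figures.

1.75

X(59.5°)/X(27.3°) = sec 59.5° / sec 27.3° = cos 27.3° / cos 59.5° = 0.8886/0.5075 = 1.7508.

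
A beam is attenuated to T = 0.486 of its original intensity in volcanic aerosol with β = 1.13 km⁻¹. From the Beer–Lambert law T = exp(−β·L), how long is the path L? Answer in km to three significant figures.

0.639 km

Beer–Lambert: T = exp(−βL) ⇒ L = −ln(T)/β = −ln(0.486)/1.13 = 0.7215/1.13 = 0.6385 km.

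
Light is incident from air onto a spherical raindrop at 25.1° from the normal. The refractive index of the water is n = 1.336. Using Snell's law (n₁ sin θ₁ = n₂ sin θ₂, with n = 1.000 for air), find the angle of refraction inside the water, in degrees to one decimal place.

18.5°

Snell: sin θ_r = sin θ_i / n = sin 25.1° / 1.336 = 0.4242 / 1.336 = 0.3175.
θ_r = arcsin(0.3175) = 18.51°.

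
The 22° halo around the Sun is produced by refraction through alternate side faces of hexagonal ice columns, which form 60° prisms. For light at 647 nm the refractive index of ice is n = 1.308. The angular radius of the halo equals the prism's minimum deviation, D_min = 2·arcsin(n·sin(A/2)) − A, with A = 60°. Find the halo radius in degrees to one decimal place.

21.7°

n·sin(A/2) = 1.308 × sin 30° = 1.308 × 0.5000 = 0.6540.
D_min = 2·arcsin(0.6540) − 60° = 2 × 40.844° − 60° = 21.688°.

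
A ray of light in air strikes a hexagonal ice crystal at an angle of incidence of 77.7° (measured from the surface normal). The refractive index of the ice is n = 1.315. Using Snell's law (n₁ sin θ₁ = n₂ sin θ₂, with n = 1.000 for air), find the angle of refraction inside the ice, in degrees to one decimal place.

Snell: sin θ_r = sin θ_i / n = sin 77.7° / 1.315 = 0.9770 / 1.315 = 0.7430.
θ_r = arcsin(0.7430) = 47.99°.

48.0°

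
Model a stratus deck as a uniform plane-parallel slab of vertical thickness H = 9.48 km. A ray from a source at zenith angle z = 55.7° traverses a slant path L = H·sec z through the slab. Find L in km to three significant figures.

16.8 km

sec z = 1/cos 55.7° = 1.7745.
L = 9.48 × 1.7745 = 16.823 km.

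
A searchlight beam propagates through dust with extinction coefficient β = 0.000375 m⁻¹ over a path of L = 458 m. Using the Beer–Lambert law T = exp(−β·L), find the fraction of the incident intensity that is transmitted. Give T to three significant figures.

0.842

τ = β·L = 0.000375 × 458 = 0.1718.
T = exp(−0.1718) = 0.8422.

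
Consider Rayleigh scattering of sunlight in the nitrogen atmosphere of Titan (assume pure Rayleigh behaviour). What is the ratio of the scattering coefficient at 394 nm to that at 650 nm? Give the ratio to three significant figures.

7.41

Rayleigh scattering ∝ λ⁻⁴, so the ratio of coefficients is the inverse fourth power of the wavelength ratio.
σ(394)/σ(650) = (650/394)⁴ = (1.6497)⁴ = 7.407.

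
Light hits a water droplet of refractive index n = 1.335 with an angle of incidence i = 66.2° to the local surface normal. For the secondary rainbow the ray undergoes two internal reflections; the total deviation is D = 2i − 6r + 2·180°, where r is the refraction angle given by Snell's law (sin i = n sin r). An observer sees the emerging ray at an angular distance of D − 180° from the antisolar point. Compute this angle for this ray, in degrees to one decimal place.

52.8°

sin r = sin 66.2° / 1.335 = 0.9150/1.335 = 0.6854; r = 43.26°.
D = 2·66.2° − 6·43.26° + 2·180° = 132.40° − 259.58° + 360° = 232.82°.
Angle from antisolar point = D − 180° = 52.82°.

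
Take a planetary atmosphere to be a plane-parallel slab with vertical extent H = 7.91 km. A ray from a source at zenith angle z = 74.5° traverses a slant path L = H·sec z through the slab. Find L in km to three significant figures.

sec z = 1/cos 74.5° = 3.7420.
L = 7.91 × 3.7420 = 29.599 km.

29.6 km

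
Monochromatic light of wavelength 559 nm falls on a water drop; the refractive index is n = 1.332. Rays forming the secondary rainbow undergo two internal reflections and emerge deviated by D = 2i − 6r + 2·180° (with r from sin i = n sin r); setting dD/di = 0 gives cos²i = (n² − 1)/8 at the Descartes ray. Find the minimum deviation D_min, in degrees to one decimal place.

230.6°

cos²i = (1.77422 − 1)/8 = 0.09678; i = arccos(0.31109) = 71.875°.
sin r = sin 71.875°/1.332 = 0.71350; r = 45.520°.
D_min = 2·71.875° − 6·45.520° + 360° = 230.628°.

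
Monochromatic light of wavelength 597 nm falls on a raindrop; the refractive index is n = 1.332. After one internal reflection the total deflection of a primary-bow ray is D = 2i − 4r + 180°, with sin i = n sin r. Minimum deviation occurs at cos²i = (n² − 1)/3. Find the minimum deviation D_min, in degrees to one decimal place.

137.8°

cos²i = (1.77422 − 1)/3 = 0.25807; i = arccos(0.50801) = 59.469°.
sin r = sin 59.469°/1.332 = 0.64666; r = 40.290°.
D_min = 2·59.469° − 4·40.290° + 180° = 137.776°.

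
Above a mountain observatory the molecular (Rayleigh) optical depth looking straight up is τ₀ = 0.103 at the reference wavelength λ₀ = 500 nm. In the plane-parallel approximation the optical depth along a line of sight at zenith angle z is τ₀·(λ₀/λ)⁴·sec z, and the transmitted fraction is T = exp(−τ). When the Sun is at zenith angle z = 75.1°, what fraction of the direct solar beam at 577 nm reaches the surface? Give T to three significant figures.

0.798

sec 75.1° = 3.8890.
τ = 0.103 × (500/577)⁴ × 3.8890 = 0.103 × 0.5639 × 3.8890 = 0.2259.
T = exp(−0.2259) = 0.7978.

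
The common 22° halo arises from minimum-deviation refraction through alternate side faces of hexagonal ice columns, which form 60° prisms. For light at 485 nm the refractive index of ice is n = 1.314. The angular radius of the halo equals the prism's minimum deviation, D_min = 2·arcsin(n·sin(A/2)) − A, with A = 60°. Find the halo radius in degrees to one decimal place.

22.1°

n·sin(A/2) = 1.314 × sin 30° = 1.314 × 0.5000 = 0.6570.
D_min = 2·arcsin(0.6570) − 60° = 2 × 41.071° − 60° = 22.143°.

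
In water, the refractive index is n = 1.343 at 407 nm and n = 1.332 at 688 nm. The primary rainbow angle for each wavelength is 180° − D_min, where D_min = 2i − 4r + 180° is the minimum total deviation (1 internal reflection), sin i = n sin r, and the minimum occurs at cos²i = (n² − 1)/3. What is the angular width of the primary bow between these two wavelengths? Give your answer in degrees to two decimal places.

1.58°

At 407 nm (n = 1.343): cos²i = 0.26788 → i = 58.830°, r = 39.577°, D_min = 139.354°, rainbow angle = 40.646°.
At 688 nm (n = 1.332): cos²i = 0.25807 → i = 59.469°, r = 40.290°, D_min = 137.776°, rainbow angle = 42.224°.
Angular width = |40.646° − 42.224°| = 1.578°.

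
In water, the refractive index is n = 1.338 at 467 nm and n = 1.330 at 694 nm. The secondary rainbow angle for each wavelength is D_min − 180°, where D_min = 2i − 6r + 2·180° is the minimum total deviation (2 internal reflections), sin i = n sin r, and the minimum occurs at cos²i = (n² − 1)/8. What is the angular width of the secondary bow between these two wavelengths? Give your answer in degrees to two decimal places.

2.09°

At 467 nm (n = 1.338): cos²i = 0.09878 → i = 71.682°, r = 45.195°, D_min = 232.193°, rainbow angle = 52.193°.
At 694 nm (n = 1.330): cos²i = 0.09611 → i = 71.940°, r = 45.630°, D_min = 230.101°, rainbow angle = 50.101°.
Angular width = |52.193° − 50.101°| = 2.092°.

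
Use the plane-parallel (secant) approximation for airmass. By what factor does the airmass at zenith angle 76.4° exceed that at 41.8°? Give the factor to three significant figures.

3.17

X(76.4°)/X(41.8°) = sec 76.4° / sec 41.8° = cos 41.8° / cos 76.4° = 0.7455/0.2351 = 3.1703.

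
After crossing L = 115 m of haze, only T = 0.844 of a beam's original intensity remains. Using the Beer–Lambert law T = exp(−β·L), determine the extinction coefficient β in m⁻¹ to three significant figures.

Beer–Lambert: T = exp(−βL) ⇒ β = −ln(T)/L = −ln(0.844)/115 = 0.1696/115 = 0.001475 m⁻¹.

0.00147 m⁻¹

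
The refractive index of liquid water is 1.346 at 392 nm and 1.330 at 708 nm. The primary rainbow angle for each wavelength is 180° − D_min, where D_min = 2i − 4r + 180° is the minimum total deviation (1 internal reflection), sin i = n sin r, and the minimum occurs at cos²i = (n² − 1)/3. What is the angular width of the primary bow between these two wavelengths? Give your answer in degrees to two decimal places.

At 392 nm (n = 1.346): cos²i = 0.27057 → i = 58.657°, r = 39.384°, D_min = 139.775°, rainbow angle = 40.225°.
At 708 nm (n = 1.330): cos²i = 0.25630 → i = 59.585°, r = 40.422°, D_min = 137.484°, rainbow angle = 42.516°.
Angular width = |40.225° − 42.516°| = 2.292°.

2.29°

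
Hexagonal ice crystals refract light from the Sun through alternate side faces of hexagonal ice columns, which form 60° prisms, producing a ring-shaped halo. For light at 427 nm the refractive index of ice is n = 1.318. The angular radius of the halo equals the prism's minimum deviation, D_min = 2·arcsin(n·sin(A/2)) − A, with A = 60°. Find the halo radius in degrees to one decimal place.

n·sin(A/2) = 1.318 × sin 30° = 1.318 × 0.5000 = 0.6590.
D_min = 2·arcsin(0.6590) − 60° = 2 × 41.224° − 60° = 22.447°.

22.4°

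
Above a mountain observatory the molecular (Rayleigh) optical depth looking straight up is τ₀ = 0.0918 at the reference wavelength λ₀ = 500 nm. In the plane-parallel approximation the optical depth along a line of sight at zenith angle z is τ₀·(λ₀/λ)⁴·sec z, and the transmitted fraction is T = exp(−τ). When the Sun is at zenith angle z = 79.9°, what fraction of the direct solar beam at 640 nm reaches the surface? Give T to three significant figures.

sec 79.9° = 5.7023.
τ = 0.0918 × (500/640)⁴ × 5.7023 = 0.0918 × 0.3725 × 5.7023 = 0.1950.
T = exp(−0.1950) = 0.8228.

0.823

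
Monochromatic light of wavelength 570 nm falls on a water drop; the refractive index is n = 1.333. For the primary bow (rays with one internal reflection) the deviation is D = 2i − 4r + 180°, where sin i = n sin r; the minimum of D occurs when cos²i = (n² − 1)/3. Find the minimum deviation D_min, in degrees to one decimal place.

137.9°

cos²i = (1.77689 − 1)/3 = 0.25896; i = arccos(0.50888) = 59.410°.
sin r = sin 59.410°/1.333 = 0.64579; r = 40.225°.
D_min = 2·59.410° − 4·40.225° + 180° = 137.922°.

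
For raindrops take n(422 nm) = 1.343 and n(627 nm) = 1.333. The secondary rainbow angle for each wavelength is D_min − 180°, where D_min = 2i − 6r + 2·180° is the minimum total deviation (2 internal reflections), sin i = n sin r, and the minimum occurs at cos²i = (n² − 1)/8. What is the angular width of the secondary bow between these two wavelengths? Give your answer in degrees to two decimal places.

At 422 nm (n = 1.343): cos²i = 0.10046 → i = 71.522°, r = 44.928°, D_min = 233.478°, rainbow angle = 53.478°.
At 627 nm (n = 1.333): cos²i = 0.09711 → i = 71.843°, r = 45.466°, D_min = 230.891°, rainbow angle = 50.891°.
Angular width = |53.478° − 50.891°| = 2.587°.

2.59°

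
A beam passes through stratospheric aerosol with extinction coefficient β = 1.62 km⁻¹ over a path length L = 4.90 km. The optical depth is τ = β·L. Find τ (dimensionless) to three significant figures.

7.94

τ = β·L = 1.62 × 4.90 = 7.9380.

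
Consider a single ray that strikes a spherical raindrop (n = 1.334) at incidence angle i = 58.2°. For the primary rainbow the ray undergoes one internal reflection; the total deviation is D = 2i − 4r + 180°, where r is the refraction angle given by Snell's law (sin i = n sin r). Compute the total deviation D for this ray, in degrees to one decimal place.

sin r = sin 58.2° / 1.334 = 0.8499/1.334 = 0.6371; r = 39.58°.
D = 2·58.2° − 4·39.58° + 180° = 116.40° − 158.30° + 180° = 138.10°.

138.1°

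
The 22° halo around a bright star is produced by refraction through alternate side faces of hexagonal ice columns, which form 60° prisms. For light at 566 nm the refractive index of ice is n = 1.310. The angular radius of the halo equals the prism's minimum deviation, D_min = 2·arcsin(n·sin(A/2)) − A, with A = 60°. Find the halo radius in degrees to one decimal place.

n·sin(A/2) = 1.310 × sin 30° = 1.310 × 0.5000 = 0.6550.
D_min = 2·arcsin(0.6550) − 60° = 2 × 40.920° − 60° = 21.839°.

21.8°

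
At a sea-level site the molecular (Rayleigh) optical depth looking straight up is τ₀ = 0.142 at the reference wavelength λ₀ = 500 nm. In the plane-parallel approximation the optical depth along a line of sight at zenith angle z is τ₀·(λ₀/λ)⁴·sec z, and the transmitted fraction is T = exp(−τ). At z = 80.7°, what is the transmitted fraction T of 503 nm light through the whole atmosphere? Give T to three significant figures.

0.424

sec 80.7° = 6.1880.
τ = 0.142 × (500/503)⁴ × 6.1880 = 0.142 × 0.9764 × 6.1880 = 0.8579.
T = exp(−0.8579) = 0.4240.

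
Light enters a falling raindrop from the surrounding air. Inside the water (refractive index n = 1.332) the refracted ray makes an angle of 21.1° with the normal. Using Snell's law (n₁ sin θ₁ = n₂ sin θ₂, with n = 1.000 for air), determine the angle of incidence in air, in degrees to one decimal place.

28.7°

Snell: sin θ_i = n · sin θ_r = 1.332 × sin 21.1° = 1.332 × 0.3600 = 0.4795.
θ_i = arcsin(0.4795) = 28.65°.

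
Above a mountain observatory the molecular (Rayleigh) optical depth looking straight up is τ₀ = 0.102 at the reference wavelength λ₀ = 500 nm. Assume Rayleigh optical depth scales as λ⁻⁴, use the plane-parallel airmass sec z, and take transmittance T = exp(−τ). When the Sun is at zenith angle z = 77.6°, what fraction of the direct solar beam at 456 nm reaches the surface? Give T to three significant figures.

sec 77.6° = 4.6569.
τ = 0.102 × (500/456)⁴ × 4.6569 = 0.102 × 1.4455 × 4.6569 = 0.6866.
T = exp(−0.6866) = 0.5033.

0.503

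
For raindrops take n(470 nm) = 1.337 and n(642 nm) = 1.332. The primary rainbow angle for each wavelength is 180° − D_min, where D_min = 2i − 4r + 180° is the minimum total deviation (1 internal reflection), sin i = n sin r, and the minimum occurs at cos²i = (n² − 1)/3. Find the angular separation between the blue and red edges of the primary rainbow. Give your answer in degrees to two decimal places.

0.72°

At 470 nm (n = 1.337): cos²i = 0.26252 → i = 59.178°, r = 39.964°, D_min = 138.500°, rainbow angle = 41.500°.
At 642 nm (n = 1.332): cos²i = 0.25807 → i = 59.469°, r = 40.290°, D_min = 137.776°, rainbow angle = 42.224°.
Angular width = |41.500° − 42.224°| = 0.724°.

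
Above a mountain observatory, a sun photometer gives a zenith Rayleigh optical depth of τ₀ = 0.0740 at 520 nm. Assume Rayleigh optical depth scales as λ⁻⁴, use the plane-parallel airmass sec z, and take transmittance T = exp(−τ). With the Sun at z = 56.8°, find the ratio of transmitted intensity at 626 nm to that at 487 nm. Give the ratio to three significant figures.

1.12

Airmass: sec 56.8° = 1.8263.
τ(626 nm) = 0.0740 × (520/626)⁴ × 1.8263 = 0.0740 × 0.4761 × 1.8263 = 0.0643.
τ(487 nm) = 0.0740 × (520/487)⁴ × 1.8263 = 0.0740 × 1.2999 × 1.8263 = 0.1757.
T(626)/T(487) = exp(τ_B − τ_A) = exp(0.1113) = 1.1178.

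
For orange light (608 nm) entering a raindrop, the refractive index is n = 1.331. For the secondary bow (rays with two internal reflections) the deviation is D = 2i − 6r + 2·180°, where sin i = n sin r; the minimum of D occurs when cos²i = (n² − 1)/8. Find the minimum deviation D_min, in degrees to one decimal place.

230.4°

cos²i = (1.77156 − 1)/8 = 0.09645; i = arccos(0.31056) = 71.907°.
sin r = sin 71.907°/1.331 = 0.71417; r = 45.575°.
D_min = 2·71.907° − 6·45.575° + 360° = 230.365°.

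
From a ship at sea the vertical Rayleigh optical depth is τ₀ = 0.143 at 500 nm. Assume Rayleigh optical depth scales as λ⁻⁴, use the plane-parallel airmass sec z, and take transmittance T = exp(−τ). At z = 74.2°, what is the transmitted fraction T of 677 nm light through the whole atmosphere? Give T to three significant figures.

0.855

sec 74.2° = 3.6727.
τ = 0.143 × (500/677)⁴ × 3.6727 = 0.143 × 0.2975 × 3.6727 = 0.1563.
T = exp(−0.1563) = 0.8553.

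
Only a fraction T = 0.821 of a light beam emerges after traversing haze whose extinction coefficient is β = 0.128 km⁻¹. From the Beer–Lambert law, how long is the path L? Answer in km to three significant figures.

1.54 km

Beer–Lambert: T = exp(−βL) ⇒ L = −ln(T)/β = −ln(0.821)/0.128 = 0.1972/0.128 = 1.541 km.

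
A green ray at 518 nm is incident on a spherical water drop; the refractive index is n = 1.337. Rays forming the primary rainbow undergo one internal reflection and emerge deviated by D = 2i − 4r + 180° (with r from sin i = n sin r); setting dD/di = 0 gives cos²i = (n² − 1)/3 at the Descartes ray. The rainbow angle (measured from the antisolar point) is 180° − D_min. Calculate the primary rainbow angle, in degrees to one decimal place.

cos²i = (1.78757 − 1)/3 = 0.26252; i = arccos(0.51237) = 59.178°.
sin r = sin 59.178°/1.337 = 0.64231; r = 39.964°.
D_min = 2·59.178° − 4·39.964° + 180° = 138.500°.
Rainbow angle = 180° − D_min = 41.500°.

41.5°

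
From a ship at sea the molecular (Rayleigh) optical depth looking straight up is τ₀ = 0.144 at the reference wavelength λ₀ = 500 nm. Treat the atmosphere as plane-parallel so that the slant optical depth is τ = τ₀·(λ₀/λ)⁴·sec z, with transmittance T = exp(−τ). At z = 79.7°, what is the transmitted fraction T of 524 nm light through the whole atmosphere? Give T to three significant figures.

0.513

sec 79.7° = 5.5928.
τ = 0.144 × (500/524)⁴ × 5.5928 = 0.144 × 0.8290 × 5.5928 = 0.6676.
T = exp(−0.6676) = 0.5129.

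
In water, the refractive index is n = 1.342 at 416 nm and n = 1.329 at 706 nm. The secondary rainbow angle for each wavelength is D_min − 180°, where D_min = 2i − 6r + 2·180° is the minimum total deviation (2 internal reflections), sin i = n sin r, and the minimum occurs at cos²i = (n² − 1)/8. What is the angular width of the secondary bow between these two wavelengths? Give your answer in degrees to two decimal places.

At 416 nm (n = 1.342): cos²i = 0.10012 → i = 71.554°, r = 44.981°, D_min = 233.222°, rainbow angle = 53.222°.
At 706 nm (n = 1.329): cos²i = 0.09578 → i = 71.972°, r = 45.685°, D_min = 229.837°, rainbow angle = 49.837°.
Angular width = |53.222° − 49.837°| = 3.385°.

3.39°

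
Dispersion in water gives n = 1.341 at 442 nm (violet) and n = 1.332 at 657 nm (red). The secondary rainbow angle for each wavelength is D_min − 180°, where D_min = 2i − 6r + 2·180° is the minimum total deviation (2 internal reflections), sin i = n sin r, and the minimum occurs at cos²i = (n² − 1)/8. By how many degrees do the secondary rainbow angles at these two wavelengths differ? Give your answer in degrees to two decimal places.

At 442 nm (n = 1.341): cos²i = 0.09979 → i = 71.586°, r = 45.034°, D_min = 232.966°, rainbow angle = 52.966°.
At 657 nm (n = 1.332): cos²i = 0.09678 → i = 71.875°, r = 45.520°, D_min = 230.628°, rainbow angle = 50.628°.
Angular width = |52.966° − 50.628°| = 2.337°.

2.34°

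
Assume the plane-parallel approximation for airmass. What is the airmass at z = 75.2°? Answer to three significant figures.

X = sec z = 1/cos 75.2° = 1/0.2554 = 3.9147.

3.91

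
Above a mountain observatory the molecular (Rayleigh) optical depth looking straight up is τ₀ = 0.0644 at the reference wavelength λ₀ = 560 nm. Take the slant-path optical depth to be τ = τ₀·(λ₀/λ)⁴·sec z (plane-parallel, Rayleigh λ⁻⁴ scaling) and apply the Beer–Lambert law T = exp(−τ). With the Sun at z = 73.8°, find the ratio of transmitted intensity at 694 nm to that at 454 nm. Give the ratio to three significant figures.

Airmass: sec 73.8° = 3.5843.
τ(694 nm) = 0.0644 × (560/694)⁴ × 3.5843 = 0.0644 × 0.4239 × 3.5843 = 0.0979.
τ(454 nm) = 0.0644 × (560/454)⁴ × 3.5843 = 0.0644 × 2.3149 × 3.5843 = 0.5343.
T(694)/T(454) = exp(τ_B − τ_A) = exp(0.4365) = 1.5473.

1.55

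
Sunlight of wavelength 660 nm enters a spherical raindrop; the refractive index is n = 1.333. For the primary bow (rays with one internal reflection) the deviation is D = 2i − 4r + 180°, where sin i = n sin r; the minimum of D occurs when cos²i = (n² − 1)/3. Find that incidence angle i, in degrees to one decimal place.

59.4°

cos²i = (1.333² − 1)/3 = (1.77689 − 1)/3 = 0.25896.
cos i = 0.50888, so i = 59.410°.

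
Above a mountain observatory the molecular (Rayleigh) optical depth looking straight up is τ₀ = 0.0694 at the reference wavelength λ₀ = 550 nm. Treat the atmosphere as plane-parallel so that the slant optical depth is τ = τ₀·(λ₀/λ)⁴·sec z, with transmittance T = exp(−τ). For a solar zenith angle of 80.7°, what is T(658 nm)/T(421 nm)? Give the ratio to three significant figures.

Airmass: sec 80.7° = 6.1880.
τ(658 nm) = 0.0694 × (550/658)⁴ × 6.1880 = 0.0694 × 0.4881 × 6.1880 = 0.2096.
τ(421 nm) = 0.0694 × (550/421)⁴ × 6.1880 = 0.0694 × 2.9129 × 6.1880 = 1.2509.
T(658)/T(421) = exp(τ_B − τ_A) = exp(1.0413) = 2.8329.

2.83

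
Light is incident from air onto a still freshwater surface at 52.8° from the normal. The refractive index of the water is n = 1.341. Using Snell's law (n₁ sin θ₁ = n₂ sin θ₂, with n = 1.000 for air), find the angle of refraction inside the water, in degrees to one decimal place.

Snell: sin θ_r = sin θ_i / n = sin 52.8° / 1.341 = 0.7965 / 1.341 = 0.5940.
θ_r = arcsin(0.5940) = 36.44°.

36.4°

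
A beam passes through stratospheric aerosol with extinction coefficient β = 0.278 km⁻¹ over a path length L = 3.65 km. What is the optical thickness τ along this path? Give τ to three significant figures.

1.01

τ = β·L = 0.278 × 3.65 = 1.0147.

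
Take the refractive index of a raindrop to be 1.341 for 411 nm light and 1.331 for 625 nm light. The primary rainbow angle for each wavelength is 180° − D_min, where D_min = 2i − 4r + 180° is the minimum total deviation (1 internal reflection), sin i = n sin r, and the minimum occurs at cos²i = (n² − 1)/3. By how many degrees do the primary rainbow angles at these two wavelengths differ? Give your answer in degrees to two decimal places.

1.44°

At 411 nm (n = 1.341): cos²i = 0.26609 → i = 58.946°, r = 39.705°, D_min = 139.071°, rainbow angle = 40.929°.
At 625 nm (n = 1.331): cos²i = 0.25719 → i = 59.527°, r = 40.356°, D_min = 137.630°, rainbow angle = 42.370°.
Angular width = |40.929° − 42.370°| = 1.441°.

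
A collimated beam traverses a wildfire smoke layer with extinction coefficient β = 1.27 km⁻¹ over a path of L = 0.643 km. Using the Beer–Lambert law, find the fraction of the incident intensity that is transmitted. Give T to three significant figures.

τ = β·L = 1.27 × 0.643 = 0.8166.
T = exp(−0.8166) = 0.4419.

0.442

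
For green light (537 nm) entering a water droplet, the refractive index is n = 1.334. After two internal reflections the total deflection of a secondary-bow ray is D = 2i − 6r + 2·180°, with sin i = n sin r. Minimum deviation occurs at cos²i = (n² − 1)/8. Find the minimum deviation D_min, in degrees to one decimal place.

231.2°

cos²i = (1.77956 − 1)/8 = 0.09744; i = arccos(0.31216) = 71.810°.
sin r = sin 71.810°/1.334 = 0.71217; r = 45.411°.
D_min = 2·71.810° − 6·45.411° + 360° = 231.153°.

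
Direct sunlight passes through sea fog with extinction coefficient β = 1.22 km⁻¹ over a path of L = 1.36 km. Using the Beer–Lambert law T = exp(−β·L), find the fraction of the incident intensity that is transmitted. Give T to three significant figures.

0.190

τ = β·L = 1.22 × 1.36 = 1.6592.
T = exp(−1.6592) = 0.1903.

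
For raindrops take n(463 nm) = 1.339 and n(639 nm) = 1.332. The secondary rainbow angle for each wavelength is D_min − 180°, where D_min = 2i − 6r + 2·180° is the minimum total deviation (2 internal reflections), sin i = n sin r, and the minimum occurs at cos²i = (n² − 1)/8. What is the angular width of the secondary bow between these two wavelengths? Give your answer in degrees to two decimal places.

1.82°

At 463 nm (n = 1.339): cos²i = 0.09912 → i = 71.650°, r = 45.141°, D_min = 232.451°, rainbow angle = 52.451°.
At 639 nm (n = 1.332): cos²i = 0.09678 → i = 71.875°, r = 45.520°, D_min = 230.628°, rainbow angle = 50.628°.
Angular width = |52.451° − 50.628°| = 1.823°.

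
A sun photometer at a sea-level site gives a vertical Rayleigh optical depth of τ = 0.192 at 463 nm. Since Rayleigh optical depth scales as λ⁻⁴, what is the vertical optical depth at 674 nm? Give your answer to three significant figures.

τ(674 nm) = τ(463 nm) × (463/674)⁴ = 0.192 × (0.6869)⁴ = 0.192 × 0.2227 = 0.0428.

0.0428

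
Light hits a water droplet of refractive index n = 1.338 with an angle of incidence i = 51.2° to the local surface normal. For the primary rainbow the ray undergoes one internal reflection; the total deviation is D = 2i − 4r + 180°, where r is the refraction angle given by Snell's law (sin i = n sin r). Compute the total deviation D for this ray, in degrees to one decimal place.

139.9°

sin r = sin 51.2° / 1.338 = 0.7793/1.338 = 0.5825; r = 35.62°.
D = 2·51.2° − 4·35.62° + 180° = 102.40° − 142.50° + 180° = 139.90°.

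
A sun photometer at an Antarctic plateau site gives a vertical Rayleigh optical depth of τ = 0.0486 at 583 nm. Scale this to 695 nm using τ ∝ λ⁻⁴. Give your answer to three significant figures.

τ(695 nm) = τ(583 nm) × (583/695)⁴ = 0.0486 × (0.8388)⁴ = 0.0486 × 0.4951 = 0.0241.

0.0241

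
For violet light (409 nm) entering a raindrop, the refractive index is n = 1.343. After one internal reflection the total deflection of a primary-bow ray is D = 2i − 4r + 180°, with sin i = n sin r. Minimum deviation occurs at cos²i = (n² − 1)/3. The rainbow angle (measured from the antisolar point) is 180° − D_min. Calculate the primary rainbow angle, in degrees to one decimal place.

40.6°

cos²i = (1.80365 − 1)/3 = 0.26788; i = arccos(0.51757) = 58.830°.
sin r = sin 58.830°/1.343 = 0.63711; r = 39.577°.
D_min = 2·58.830° − 4·39.577° + 180° = 139.354°.
Rainbow angle = 180° − D_min = 40.646°.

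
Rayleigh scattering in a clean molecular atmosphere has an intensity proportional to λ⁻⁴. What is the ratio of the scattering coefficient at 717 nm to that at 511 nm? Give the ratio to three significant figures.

0.258

Rayleigh scattering ∝ λ⁻⁴, so the ratio of coefficients is the inverse fourth power of the wavelength ratio.
σ(717)/σ(511) = (511/717)⁴ = (0.7127)⁴ = 0.258.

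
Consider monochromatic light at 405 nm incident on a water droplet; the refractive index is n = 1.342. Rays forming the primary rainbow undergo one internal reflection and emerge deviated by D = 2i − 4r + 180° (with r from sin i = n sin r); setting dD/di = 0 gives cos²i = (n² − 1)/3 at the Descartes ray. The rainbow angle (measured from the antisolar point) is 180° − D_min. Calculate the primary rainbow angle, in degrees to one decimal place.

cos²i = (1.80096 − 1)/3 = 0.26699; i = arccos(0.51671) = 58.888°.
sin r = sin 58.888°/1.342 = 0.63797; r = 39.641°.
D_min = 2·58.888° − 4·39.641° + 180° = 139.213°.
Rainbow angle = 180° − D_min = 40.787°.

40.8°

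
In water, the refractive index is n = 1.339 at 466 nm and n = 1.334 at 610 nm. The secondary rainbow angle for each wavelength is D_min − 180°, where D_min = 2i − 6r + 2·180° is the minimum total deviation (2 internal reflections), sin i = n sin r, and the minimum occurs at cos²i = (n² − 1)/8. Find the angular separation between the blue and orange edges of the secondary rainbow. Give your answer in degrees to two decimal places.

At 466 nm (n = 1.339): cos²i = 0.09912 → i = 71.650°, r = 45.141°, D_min = 232.451°, rainbow angle = 52.451°.
At 610 nm (n = 1.334): cos²i = 0.09744 → i = 71.810°, r = 45.411°, D_min = 231.153°, rainbow angle = 51.153°.
Angular width = |52.451° − 51.153°| = 1.299°.

1.30°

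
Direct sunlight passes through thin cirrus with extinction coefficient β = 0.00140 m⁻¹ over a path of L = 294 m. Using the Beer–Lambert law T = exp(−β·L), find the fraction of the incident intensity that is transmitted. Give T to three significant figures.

0.663

τ = β·L = 0.00140 × 294 = 0.4116.
T = exp(−0.4116) = 0.6626.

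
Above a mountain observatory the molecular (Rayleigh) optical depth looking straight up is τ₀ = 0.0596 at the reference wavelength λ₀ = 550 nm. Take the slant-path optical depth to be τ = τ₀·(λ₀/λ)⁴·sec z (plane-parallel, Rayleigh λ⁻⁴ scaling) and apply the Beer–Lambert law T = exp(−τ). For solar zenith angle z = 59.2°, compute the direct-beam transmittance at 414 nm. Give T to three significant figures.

0.696

sec 59.2° = 1.9530.
τ = 0.0596 × (550/414)⁴ × 1.9530 = 0.0596 × 3.1149 × 1.9530 = 0.3626.
T = exp(−0.3626) = 0.6959.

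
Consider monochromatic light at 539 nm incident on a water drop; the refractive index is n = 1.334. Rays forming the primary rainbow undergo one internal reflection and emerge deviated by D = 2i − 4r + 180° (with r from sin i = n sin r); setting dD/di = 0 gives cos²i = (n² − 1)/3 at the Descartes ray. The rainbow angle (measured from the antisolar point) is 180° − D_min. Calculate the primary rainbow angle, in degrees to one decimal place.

cos²i = (1.77956 − 1)/3 = 0.25985; i = arccos(0.50976) = 59.352°.
sin r = sin 59.352°/1.334 = 0.64492; r = 40.159°.
D_min = 2·59.352° − 4·40.159° + 180° = 138.067°.
Rainbow angle = 180° − D_min = 41.933°.

41.9°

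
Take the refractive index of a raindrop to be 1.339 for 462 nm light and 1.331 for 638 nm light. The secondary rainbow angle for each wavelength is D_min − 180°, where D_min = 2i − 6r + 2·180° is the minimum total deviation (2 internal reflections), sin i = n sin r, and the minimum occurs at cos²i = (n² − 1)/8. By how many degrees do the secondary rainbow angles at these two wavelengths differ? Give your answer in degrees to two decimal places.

At 462 nm (n = 1.339): cos²i = 0.09912 → i = 71.650°, r = 45.141°, D_min = 232.451°, rainbow angle = 52.451°.
At 638 nm (n = 1.331): cos²i = 0.09645 → i = 71.907°, r = 45.575°, D_min = 230.365°, rainbow angle = 50.365°.
Angular width = |52.451° − 50.365°| = 2.086°.

2.09°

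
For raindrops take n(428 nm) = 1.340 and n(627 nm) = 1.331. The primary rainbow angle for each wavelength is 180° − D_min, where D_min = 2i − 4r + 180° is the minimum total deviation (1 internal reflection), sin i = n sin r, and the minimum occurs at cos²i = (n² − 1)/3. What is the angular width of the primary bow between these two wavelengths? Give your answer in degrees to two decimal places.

1.30°

At 428 nm (n = 1.340): cos²i = 0.26520 → i = 59.004°, r = 39.770°, D_min = 138.929°, rainbow angle = 41.071°.
At 627 nm (n = 1.331): cos²i = 0.25719 → i = 59.527°, r = 40.356°, D_min = 137.630°, rainbow angle = 42.370°.
Angular width = |41.071° − 42.370°| = 1.299°.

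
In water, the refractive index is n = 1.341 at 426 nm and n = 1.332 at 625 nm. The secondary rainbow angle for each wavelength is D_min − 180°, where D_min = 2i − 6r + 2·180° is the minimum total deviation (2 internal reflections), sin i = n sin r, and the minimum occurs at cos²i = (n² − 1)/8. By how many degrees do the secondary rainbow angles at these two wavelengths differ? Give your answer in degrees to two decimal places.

At 426 nm (n = 1.341): cos²i = 0.09979 → i = 71.586°, r = 45.034°, D_min = 232.966°, rainbow angle = 52.966°.
At 625 nm (n = 1.332): cos²i = 0.09678 → i = 71.875°, r = 45.520°, D_min = 230.628°, rainbow angle = 50.628°.
Angular width = |52.966° − 50.628°| = 2.337°.

2.34°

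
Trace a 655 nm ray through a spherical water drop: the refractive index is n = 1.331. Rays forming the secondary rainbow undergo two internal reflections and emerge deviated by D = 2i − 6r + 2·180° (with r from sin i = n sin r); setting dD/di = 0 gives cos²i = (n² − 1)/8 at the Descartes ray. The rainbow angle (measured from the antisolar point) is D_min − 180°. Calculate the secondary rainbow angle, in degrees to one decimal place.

50.4°

cos²i = (1.77156 − 1)/8 = 0.09645; i = arccos(0.31056) = 71.907°.
sin r = sin 71.907°/1.331 = 0.71417; r = 45.575°.
D_min = 2·71.907° − 6·45.575° + 360° = 230.365°.
Rainbow angle = D_min − 180° = 50.365°.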